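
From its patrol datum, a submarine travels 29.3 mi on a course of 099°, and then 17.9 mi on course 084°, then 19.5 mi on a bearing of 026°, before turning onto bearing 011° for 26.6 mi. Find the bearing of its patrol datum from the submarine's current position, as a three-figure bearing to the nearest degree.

236°

Leg 1 (099°, 29.3 mi): east 29.3 sin 99° = 28.94, north 29.3 cos 99° = -4.58
Leg 2 (084°, 17.9 mi): east 17.9 sin 84° = 17.80, north 17.9 cos 84° = 1.87
Leg 3 (026°, 19.5 mi): east 19.5 sin 26° = 8.55, north 19.5 cos 26° = 17.53
Leg 4 (011°, 26.6 mi): east 26.6 sin 11° = 5.08, north 26.6 cos 11° = 26.11
Net displacement: 60.36 east, 40.93 north. Direction back to start is (-60.36, -40.93): bearing = atan2(-60.36, -40.93) mod 360° = 235.86° ≈ 236°.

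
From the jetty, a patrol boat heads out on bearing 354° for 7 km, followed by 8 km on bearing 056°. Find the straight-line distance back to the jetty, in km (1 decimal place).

Leg 1 (354°, 7 km): east 7 sin 354° = -0.73, north 7 cos 354° = 6.96
Leg 2 (056°, 8 km): east 8 sin 56° = 6.63, north 8 cos 56° = 4.47
Net: 5.90 east, 11.44 north. Distance = √((5.90)² + (11.44)²) = 12.868 km.

12.9 km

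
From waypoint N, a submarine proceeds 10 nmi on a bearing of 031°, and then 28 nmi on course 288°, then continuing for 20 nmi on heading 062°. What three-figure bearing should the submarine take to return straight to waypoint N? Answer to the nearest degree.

Leg 1 (031°, 10 nmi): east 10 sin 31° = 5.15, north 10 cos 31° = 8.57
Leg 2 (288°, 28 nmi): east 28 sin 288° = -26.63, north 28 cos 288° = 8.65
Leg 3 (062°, 20 nmi): east 20 sin 62° = 17.66, north 20 cos 62° = 9.39
Net displacement: -3.82 east, 26.61 north. Direction back to start is (3.82, -26.61): bearing = atan2(3.82, -26.61) mod 360° = 171.83° ≈ 172°.

172°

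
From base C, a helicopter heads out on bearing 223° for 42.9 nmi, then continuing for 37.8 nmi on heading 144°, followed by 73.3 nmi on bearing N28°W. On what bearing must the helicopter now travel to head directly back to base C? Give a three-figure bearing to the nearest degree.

094°

Leg 1 (223°, 42.9 nmi): east 42.9 sin 223° = -29.26, north 42.9 cos 223° = -31.38
Leg 2 (144°, 37.8 nmi): east 37.8 sin 144° = 22.22, north 37.8 cos 144° = -30.58
Leg 3 (N28°W, 73.3 nmi): east 73.3 sin 332° = -34.41, north 73.3 cos 332° = 64.72
Net displacement: -41.45 east, 2.76 north. Direction back to start is (41.45, -2.76): bearing = atan2(41.45, -2.76) mod 360° = 93.82° ≈ 094°.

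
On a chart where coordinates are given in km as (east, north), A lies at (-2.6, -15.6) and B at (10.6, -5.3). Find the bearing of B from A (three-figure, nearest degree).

Δeast = 10.6 − -2.6 = 13.20; Δnorth = -5.3 − -15.6 = 10.30.
Bearing = atan2(Δeast, Δnorth) mod 360° = 52.03° ≈ 052°.

052°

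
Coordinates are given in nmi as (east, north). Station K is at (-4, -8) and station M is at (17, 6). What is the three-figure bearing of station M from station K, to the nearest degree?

056°

Δeast = 17 − -4 = 21.00; Δnorth = 6 − -8 = 14.00.
Bearing = atan2(Δeast, Δnorth) mod 360° = 56.31° ≈ 056°.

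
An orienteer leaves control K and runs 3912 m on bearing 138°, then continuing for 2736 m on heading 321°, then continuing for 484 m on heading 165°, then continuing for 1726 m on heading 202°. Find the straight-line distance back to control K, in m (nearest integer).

Leg 1 (138°, 3912 m): east 3912 sin 138° = 2617.64, north 3912 cos 138° = -2907.18
Leg 2 (321°, 2736 m): east 2736 sin 321° = -1721.82, north 2736 cos 321° = 2126.27
Leg 3 (165°, 484 m): east 484 sin 165° = 125.27, north 484 cos 165° = -467.51
Leg 4 (202°, 1726 m): east 1726 sin 202° = -646.57, north 1726 cos 202° = -1600.32
Net: 374.52 east, -2848.74 north. Distance = √((374.52)² + (-2848.74)²) = 2873.251 m.

2873 m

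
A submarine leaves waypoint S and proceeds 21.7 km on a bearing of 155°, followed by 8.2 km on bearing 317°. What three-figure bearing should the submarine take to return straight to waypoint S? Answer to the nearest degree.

Leg 1 (155°, 21.7 km): east 21.7 sin 155° = 9.17, north 21.7 cos 155° = -19.67
Leg 2 (317°, 8.2 km): east 8.2 sin 317° = -5.59, north 8.2 cos 317° = 6.00
Net displacement: 3.58 east, -13.67 north. Direction back to start is (-3.58, 13.67): bearing = atan2(-3.58, 13.67) mod 360° = 345.33° ≈ 345°.

345°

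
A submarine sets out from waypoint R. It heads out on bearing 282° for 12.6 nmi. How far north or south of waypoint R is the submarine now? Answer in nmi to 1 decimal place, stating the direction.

2.6 nmi north

Leg 1 (282°, 12.6 nmi): east 12.6 sin 282° = -12.32, north 12.6 cos 282° = 2.62
Net north component: 2.62 nmi.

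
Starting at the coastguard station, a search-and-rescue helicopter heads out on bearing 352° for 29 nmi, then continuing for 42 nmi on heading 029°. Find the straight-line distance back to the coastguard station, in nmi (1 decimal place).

Leg 1 (352°, 29 nmi): east 29 sin 352° = -4.04, north 29 cos 352° = 28.72
Leg 2 (029°, 42 nmi): east 42 sin 29° = 20.36, north 42 cos 29° = 36.73
Net: 16.33 east, 65.45 north. Distance = √((16.33)² + (65.45)²) = 67.457 nmi.

67.5 nmi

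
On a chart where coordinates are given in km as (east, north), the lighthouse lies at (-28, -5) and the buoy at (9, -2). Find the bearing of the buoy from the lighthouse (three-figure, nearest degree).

Δeast = 9 − -28 = 37.00; Δnorth = -2 − -5 = 3.00.
Bearing = atan2(Δeast, Δnorth) mod 360° = 85.36° ≈ 085°.

085°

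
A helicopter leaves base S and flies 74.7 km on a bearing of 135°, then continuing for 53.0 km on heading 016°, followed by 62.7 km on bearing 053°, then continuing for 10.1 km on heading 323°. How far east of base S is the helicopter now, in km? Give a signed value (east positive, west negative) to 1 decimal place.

Leg 1 (135°, 74.7 km): east 74.7 sin 135° = 52.82, north 74.7 cos 135° = -52.82
Leg 2 (016°, 53.0 km): east 53.0 sin 16° = 14.61, north 53.0 cos 16° = 50.95
Leg 3 (053°, 62.7 km): east 62.7 sin 53° = 50.07, north 62.7 cos 53° = 37.73
Leg 4 (323°, 10.1 km): east 10.1 sin 323° = -6.08, north 10.1 cos 323° = 8.07
Net east component: 111.43 km.

111.4 km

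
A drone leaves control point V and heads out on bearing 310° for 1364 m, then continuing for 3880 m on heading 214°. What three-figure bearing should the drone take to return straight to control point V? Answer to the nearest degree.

054°

Leg 1 (310°, 1364 m): east 1364 sin 310° = -1044.88, north 1364 cos 310° = 876.76
Leg 2 (214°, 3880 m): east 3880 sin 214° = -2169.67, north 3880 cos 214° = -3216.67
Net displacement: -3214.55 east, -2339.90 north. Direction back to start is (3214.55, 2339.90): bearing = atan2(3214.55, 2339.90) mod 360° = 53.95° ≈ 054°.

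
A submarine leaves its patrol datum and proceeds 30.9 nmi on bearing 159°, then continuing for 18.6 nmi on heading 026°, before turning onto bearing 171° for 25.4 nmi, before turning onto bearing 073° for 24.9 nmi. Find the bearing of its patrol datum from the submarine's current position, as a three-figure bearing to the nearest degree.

Leg 1 (159°, 30.9 nmi): east 30.9 sin 159° = 11.07, north 30.9 cos 159° = -28.85
Leg 2 (026°, 18.6 nmi): east 18.6 sin 26° = 8.15, north 18.6 cos 26° = 16.72
Leg 3 (171°, 25.4 nmi): east 25.4 sin 171° = 3.97, north 25.4 cos 171° = -25.09
Leg 4 (073°, 24.9 nmi): east 24.9 sin 73° = 23.81, north 24.9 cos 73° = 7.28
Net displacement: 47.01 east, -29.94 north. Direction back to start is (-47.01, 29.94): bearing = atan2(-47.01, 29.94) mod 360° = 302.49° ≈ 302°.

302°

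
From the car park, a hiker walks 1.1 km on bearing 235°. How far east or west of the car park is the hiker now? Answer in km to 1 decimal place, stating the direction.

0.9 km west

Leg 1 (235°, 1.1 km): east 1.1 sin 235° = -0.90, north 1.1 cos 235° = -0.63
Net east component: -0.90 km.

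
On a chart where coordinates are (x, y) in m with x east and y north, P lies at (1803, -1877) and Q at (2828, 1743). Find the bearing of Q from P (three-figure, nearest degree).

Δeast = 2828 − 1803 = 1025.00; Δnorth = 1743 − -1877 = 3620.00.
Bearing = atan2(Δeast, Δnorth) mod 360° = 15.81° ≈ 016°.

016°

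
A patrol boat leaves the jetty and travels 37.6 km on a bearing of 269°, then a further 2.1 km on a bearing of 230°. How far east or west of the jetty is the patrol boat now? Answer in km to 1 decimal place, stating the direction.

Leg 1 (269°, 37.6 km): east 37.6 sin 269° = -37.59, north 37.6 cos 269° = -0.66
Leg 2 (230°, 2.1 km): east 2.1 sin 230° = -1.61, north 2.1 cos 230° = -1.35
Net east component: -39.20 km.

39.2 km west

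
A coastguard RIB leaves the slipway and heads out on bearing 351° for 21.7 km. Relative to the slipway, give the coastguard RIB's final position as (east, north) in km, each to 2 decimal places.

(-3.39, 21.43)

Leg 1 (351°, 21.7 km): east 21.7 sin 351° = -3.39, north 21.7 cos 351° = 21.43
Summing: -3.39 km east, 21.43 km north → (-3.39, 21.43).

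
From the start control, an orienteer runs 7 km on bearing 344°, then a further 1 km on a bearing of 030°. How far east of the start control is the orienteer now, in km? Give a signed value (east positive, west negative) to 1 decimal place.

-1.4 km

Leg 1 (344°, 7 km): east 7 sin 344° = -1.93, north 7 cos 344° = 6.73
Leg 2 (030°, 1 km): east 1 sin 30° = 0.50, north 1 cos 30° = 0.87
Net east component: -1.43 km.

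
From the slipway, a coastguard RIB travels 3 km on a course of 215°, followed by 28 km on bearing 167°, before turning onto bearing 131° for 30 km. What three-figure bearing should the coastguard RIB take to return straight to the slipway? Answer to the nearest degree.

Leg 1 (215°, 3 km): east 3 sin 215° = -1.72, north 3 cos 215° = -2.46
Leg 2 (167°, 28 km): east 28 sin 167° = 6.30, north 28 cos 167° = -27.28
Leg 3 (131°, 30 km): east 30 sin 131° = 22.64, north 30 cos 131° = -19.68
Net displacement: 27.22 east, -49.42 north. Direction back to start is (-27.22, 49.42): bearing = atan2(-27.22, 49.42) mod 360° = 331.16° ≈ 331°.

331°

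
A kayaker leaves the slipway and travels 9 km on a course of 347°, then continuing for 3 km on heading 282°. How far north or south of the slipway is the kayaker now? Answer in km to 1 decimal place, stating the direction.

Leg 1 (347°, 9 km): east 9 sin 347° = -2.02, north 9 cos 347° = 8.77
Leg 2 (282°, 3 km): east 3 sin 282° = -2.93, north 3 cos 282° = 0.62
Net north component: 9.39 km.

9.4 km north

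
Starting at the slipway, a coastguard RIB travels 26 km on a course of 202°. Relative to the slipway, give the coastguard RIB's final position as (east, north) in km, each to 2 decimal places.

Leg 1 (202°, 26 km): east 26 sin 202° = -9.74, north 26 cos 202° = -24.11
Summing: -9.74 km east, -24.11 km north → (-9.74, -24.11).

(-9.74, -24.11)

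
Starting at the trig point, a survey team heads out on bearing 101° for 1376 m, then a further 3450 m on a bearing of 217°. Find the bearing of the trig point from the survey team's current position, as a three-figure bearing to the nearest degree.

Leg 1 (101°, 1376 m): east 1376 sin 101° = 1350.72, north 1376 cos 101° = -262.55
Leg 2 (217°, 3450 m): east 3450 sin 217° = -2076.26, north 3450 cos 217° = -2755.29
Net displacement: -725.54 east, -3017.85 north. Direction back to start is (725.54, 3017.85): bearing = atan2(725.54, 3017.85) mod 360° = 13.52° ≈ 014°.

014°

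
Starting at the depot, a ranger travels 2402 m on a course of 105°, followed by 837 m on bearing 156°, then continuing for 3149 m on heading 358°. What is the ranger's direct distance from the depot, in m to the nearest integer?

3099 m

Leg 1 (105°, 2402 m): east 2402 sin 105° = 2320.15, north 2402 cos 105° = -621.68
Leg 2 (156°, 837 m): east 837 sin 156° = 340.44, north 837 cos 156° = -764.64
Leg 3 (358°, 3149 m): east 3149 sin 358° = -109.90, north 3149 cos 358° = 3147.08
Net: 2550.69 east, 1760.76 north. Distance = √((2550.69)² + (1760.76)²) = 3099.406 m.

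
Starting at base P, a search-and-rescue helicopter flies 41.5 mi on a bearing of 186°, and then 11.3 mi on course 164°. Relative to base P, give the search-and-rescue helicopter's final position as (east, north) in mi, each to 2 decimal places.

Leg 1 (186°, 41.5 mi): east 41.5 sin 186° = -4.34, north 41.5 cos 186° = -41.27
Leg 2 (164°, 11.3 mi): east 11.3 sin 164° = 3.11, north 11.3 cos 164° = -10.86
Summing: -1.22 mi east, -52.13 mi north → (-1.22, -52.13).

(-1.22, -52.13)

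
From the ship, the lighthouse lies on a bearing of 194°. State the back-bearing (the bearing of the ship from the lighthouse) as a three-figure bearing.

014°

Back-bearing = 194° − 180° = 014°.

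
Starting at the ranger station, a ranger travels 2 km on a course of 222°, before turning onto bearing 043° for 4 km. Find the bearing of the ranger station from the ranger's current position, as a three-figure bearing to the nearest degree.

224°

Leg 1 (222°, 2 km): east 2 sin 222° = -1.34, north 2 cos 222° = -1.49
Leg 2 (043°, 4 km): east 4 sin 43° = 2.73, north 4 cos 43° = 2.93
Net displacement: 1.39 east, 1.44 north. Direction back to start is (-1.39, -1.44): bearing = atan2(-1.39, -1.44) mod 360° = 224.00° ≈ 224°.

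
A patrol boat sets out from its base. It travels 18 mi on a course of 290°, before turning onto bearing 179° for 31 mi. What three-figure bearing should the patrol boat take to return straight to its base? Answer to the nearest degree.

033°

Leg 1 (290°, 18 mi): east 18 sin 290° = -16.91, north 18 cos 290° = 6.16
Leg 2 (179°, 31 mi): east 31 sin 179° = 0.54, north 31 cos 179° = -31.00
Net displacement: -16.37 east, -24.84 north. Direction back to start is (16.37, 24.84): bearing = atan2(16.37, 24.84) mod 360° = 33.39° ≈ 033°.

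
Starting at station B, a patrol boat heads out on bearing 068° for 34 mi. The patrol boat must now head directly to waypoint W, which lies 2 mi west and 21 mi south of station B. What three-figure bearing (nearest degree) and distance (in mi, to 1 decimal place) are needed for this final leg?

225°, 47.6 mi

Leg 1 (068°, 34 mi): east 34 sin 68° = 31.52, north 34 cos 68° = 12.74
Current position: (31.52, 12.74). Target: (-2, -21). Remaining: Δeast = -33.52, Δnorth = -33.74.
Bearing = atan2(-33.52, -33.74) mod 360° = 224.82°; distance = √((-33.52)² + (-33.74)²) = 47.561 mi.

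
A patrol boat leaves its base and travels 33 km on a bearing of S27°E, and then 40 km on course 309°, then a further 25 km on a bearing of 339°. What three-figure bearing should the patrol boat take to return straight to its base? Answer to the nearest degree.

Leg 1 (S27°E, 33 km): east 33 sin 153° = 14.98, north 33 cos 153° = -29.40
Leg 2 (309°, 40 km): east 40 sin 309° = -31.09, north 40 cos 309° = 25.17
Leg 3 (339°, 25 km): east 25 sin 339° = -8.96, north 25 cos 339° = 23.34
Net displacement: -25.06 east, 19.11 north. Direction back to start is (25.06, -19.11): bearing = atan2(25.06, -19.11) mod 360° = 127.32° ≈ 127°.

127°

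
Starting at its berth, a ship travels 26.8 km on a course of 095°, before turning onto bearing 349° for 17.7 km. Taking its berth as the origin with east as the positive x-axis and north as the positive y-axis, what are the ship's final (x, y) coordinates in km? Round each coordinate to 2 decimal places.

(23.32, 15.04)

Leg 1 (095°, 26.8 km): east 26.8 sin 95° = 26.70, north 26.8 cos 95° = -2.34
Leg 2 (349°, 17.7 km): east 17.7 sin 349° = -3.38, north 17.7 cos 349° = 17.37
Summing: 23.32 km east, 15.04 km north → (23.32, 15.04).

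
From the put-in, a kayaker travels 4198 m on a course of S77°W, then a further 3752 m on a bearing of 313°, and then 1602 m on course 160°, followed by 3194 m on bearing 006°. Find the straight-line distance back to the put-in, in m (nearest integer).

Leg 1 (S77°W, 4198 m): east 4198 sin 257° = -4090.41, north 4198 cos 257° = -944.34
Leg 2 (313°, 3752 m): east 3752 sin 313° = -2744.04, north 3752 cos 313° = 2558.86
Leg 3 (160°, 1602 m): east 1602 sin 160° = 547.92, north 1602 cos 160° = -1505.39
Leg 4 (006°, 3194 m): east 3194 sin 6° = 333.86, north 3194 cos 6° = 3176.50
Net: -5952.66 east, 3285.63 north. Distance = √((-5952.66)² + (3285.63)²) = 6799.233 m.

6799 m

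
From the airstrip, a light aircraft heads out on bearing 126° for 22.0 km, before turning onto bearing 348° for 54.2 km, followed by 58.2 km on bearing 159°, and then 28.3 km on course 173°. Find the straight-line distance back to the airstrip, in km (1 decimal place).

Leg 1 (126°, 22.0 km): east 22.0 sin 126° = 17.80, north 22.0 cos 126° = -12.93
Leg 2 (348°, 54.2 km): east 54.2 sin 348° = -11.27, north 54.2 cos 348° = 53.02
Leg 3 (159°, 58.2 km): east 58.2 sin 159° = 20.86, north 58.2 cos 159° = -54.33
Leg 4 (173°, 28.3 km): east 28.3 sin 173° = 3.45, north 28.3 cos 173° = -28.09
Net: 30.84 east, -42.34 north. Distance = √((30.84)² + (-42.34)²) = 52.378 km.

52.4 km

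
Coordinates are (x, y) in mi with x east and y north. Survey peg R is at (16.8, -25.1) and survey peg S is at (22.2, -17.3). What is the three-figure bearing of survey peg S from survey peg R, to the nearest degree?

035°

Δeast = 22.2 − 16.8 = 5.40; Δnorth = -17.3 − -25.1 = 7.80.
Bearing = atan2(Δeast, Δnorth) mod 360° = 34.70° ≈ 035°.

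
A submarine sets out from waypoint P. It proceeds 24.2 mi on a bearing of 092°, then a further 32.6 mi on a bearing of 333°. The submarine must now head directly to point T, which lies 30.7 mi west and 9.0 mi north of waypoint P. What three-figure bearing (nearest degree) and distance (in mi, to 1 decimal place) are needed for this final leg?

Leg 1 (092°, 24.2 mi): east 24.2 sin 92° = 24.19, north 24.2 cos 92° = -0.84
Leg 2 (333°, 32.6 mi): east 32.6 sin 333° = -14.80, north 32.6 cos 333° = 29.05
Current position: (9.39, 28.20). Target: (-30.7, 9.0). Remaining: Δeast = -40.09, Δnorth = -19.20.
Bearing = atan2(-40.09, -19.20) mod 360° = 244.40°; distance = √((-40.09)² + (-19.20)²) = 44.447 mi.

244°, 44.4 mi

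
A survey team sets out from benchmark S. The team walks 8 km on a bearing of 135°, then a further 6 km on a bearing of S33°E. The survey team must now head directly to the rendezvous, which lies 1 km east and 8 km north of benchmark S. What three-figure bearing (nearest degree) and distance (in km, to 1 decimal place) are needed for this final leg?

337°, 20.3 km

Leg 1 (135°, 8 km): east 8 sin 135° = 5.66, north 8 cos 135° = -5.66
Leg 2 (S33°E, 6 km): east 6 sin 147° = 3.27, north 6 cos 147° = -5.03
Current position: (8.92, -10.69). Target: (1, 8). Remaining: Δeast = -7.92, Δnorth = 18.69.
Bearing = atan2(-7.92, 18.69) mod 360° = 337.02°; distance = √((-7.92)² + (18.69)²) = 20.300 km.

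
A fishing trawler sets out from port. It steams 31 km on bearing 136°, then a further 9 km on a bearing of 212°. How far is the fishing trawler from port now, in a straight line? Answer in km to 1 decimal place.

34.3 km

Leg 1 (136°, 31 km): east 31 sin 136° = 21.53, north 31 cos 136° = -22.30
Leg 2 (212°, 9 km): east 9 sin 212° = -4.77, north 9 cos 212° = -7.63
Net: 16.77 east, -29.93 north. Distance = √((16.77)² + (-29.93)²) = 34.307 km.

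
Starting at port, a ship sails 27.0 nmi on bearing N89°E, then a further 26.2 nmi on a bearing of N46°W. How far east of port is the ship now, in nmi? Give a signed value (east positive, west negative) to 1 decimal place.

8.1 nmi

Leg 1 (N89°E, 27.0 nmi): east 27.0 sin 89° = 27.00, north 27.0 cos 89° = 0.47
Leg 2 (N46°W, 26.2 nmi): east 26.2 sin 314° = -18.85, north 26.2 cos 314° = 18.20
Net east component: 8.15 nmi.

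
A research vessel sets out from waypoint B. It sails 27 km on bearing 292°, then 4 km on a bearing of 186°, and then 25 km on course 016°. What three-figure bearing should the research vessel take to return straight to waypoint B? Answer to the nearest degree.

148°

Leg 1 (292°, 27 km): east 27 sin 292° = -25.03, north 27 cos 292° = 10.11
Leg 2 (186°, 4 km): east 4 sin 186° = -0.42, north 4 cos 186° = -3.98
Leg 3 (016°, 25 km): east 25 sin 16° = 6.89, north 25 cos 16° = 24.03
Net displacement: -18.56 east, 30.17 north. Direction back to start is (18.56, -30.17): bearing = atan2(18.56, -30.17) mod 360° = 148.40° ≈ 148°.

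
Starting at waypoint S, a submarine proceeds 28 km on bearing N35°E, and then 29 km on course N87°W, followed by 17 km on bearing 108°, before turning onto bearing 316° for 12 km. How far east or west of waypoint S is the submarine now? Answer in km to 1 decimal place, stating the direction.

5.1 km west

Leg 1 (N35°E, 28 km): east 28 sin 35° = 16.06, north 28 cos 35° = 22.94
Leg 2 (N87°W, 29 km): east 29 sin 273° = -28.96, north 29 cos 273° = 1.52
Leg 3 (108°, 17 km): east 17 sin 108° = 16.17, north 17 cos 108° = -5.25
Leg 4 (316°, 12 km): east 12 sin 316° = -8.34, north 12 cos 316° = 8.63
Net east component: -5.07 km.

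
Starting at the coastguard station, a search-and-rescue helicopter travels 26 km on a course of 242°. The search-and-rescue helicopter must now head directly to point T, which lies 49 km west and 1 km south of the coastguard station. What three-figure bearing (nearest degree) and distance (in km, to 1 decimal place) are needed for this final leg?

293°, 28.4 km

Leg 1 (242°, 26 km): east 26 sin 242° = -22.96, north 26 cos 242° = -12.21
Current position: (-22.96, -12.21). Target: (-49, -1). Remaining: Δeast = -26.04, Δnorth = 11.21.
Bearing = atan2(-26.04, 11.21) mod 360° = 293.28°; distance = √((-26.04)² + (11.21)²) = 28.352 km.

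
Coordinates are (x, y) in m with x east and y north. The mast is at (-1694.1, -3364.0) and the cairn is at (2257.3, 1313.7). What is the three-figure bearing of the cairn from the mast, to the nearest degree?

040°

Δeast = 2257.3 − -1694.1 = 3951.40; Δnorth = 1313.7 − -3364.0 = 4677.70.
Bearing = atan2(Δeast, Δnorth) mod 360° = 40.19° ≈ 040°.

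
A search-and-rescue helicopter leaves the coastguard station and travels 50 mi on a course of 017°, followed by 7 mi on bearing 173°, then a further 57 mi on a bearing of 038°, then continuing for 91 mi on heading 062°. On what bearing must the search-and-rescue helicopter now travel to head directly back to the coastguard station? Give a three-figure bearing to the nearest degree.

226°

Leg 1 (017°, 50 mi): east 50 sin 17° = 14.62, north 50 cos 17° = 47.82
Leg 2 (173°, 7 mi): east 7 sin 173° = 0.85, north 7 cos 173° = -6.95
Leg 3 (038°, 57 mi): east 57 sin 38° = 35.09, north 57 cos 38° = 44.92
Leg 4 (062°, 91 mi): east 91 sin 62° = 80.35, north 91 cos 62° = 42.72
Net displacement: 130.91 east, 128.51 north. Direction back to start is (-130.91, -128.51): bearing = atan2(-130.91, -128.51) mod 360° = 225.53° ≈ 226°.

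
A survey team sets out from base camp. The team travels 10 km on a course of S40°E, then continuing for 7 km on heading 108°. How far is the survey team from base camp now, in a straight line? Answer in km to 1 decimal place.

16.4 km

Leg 1 (S40°E, 10 km): east 10 sin 140° = 6.43, north 10 cos 140° = -7.66
Leg 2 (108°, 7 km): east 7 sin 108° = 6.66, north 7 cos 108° = -2.16
Net: 13.09 east, -9.82 north. Distance = √((13.09)² + (-9.82)²) = 16.362 km.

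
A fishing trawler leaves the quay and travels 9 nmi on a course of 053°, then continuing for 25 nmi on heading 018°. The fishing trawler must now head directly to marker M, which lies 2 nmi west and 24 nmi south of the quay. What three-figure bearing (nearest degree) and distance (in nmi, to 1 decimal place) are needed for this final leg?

Leg 1 (053°, 9 nmi): east 9 sin 53° = 7.19, north 9 cos 53° = 5.42
Leg 2 (018°, 25 nmi): east 25 sin 18° = 7.73, north 25 cos 18° = 23.78
Current position: (14.91, 29.19). Target: (-2, -24). Remaining: Δeast = -16.91, Δnorth = -53.19.
Bearing = atan2(-16.91, -53.19) mod 360° = 197.64°; distance = √((-16.91)² + (-53.19)²) = 55.817 nmi.

198°, 55.8 nmi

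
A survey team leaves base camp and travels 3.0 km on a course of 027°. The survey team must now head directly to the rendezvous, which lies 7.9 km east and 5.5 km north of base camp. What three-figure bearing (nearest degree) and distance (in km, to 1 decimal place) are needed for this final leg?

067°, 7.1 km

Leg 1 (027°, 3.0 km): east 3.0 sin 27° = 1.36, north 3.0 cos 27° = 2.67
Current position: (1.36, 2.67). Target: (7.9, 5.5). Remaining: Δeast = 6.54, Δnorth = 2.83.
Bearing = atan2(6.54, 2.83) mod 360° = 66.62°; distance = √((6.54)² + (2.83)²) = 7.123 km.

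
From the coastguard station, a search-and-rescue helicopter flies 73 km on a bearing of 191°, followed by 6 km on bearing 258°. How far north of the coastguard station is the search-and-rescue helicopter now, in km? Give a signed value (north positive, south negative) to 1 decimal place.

Leg 1 (191°, 73 km): east 73 sin 191° = -13.93, north 73 cos 191° = -71.66
Leg 2 (258°, 6 km): east 6 sin 258° = -5.87, north 6 cos 258° = -1.25
Net north component: -72.91 km.

-72.9 km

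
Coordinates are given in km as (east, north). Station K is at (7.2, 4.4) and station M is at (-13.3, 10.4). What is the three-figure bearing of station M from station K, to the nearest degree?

Δeast = -13.3 − 7.2 = -20.50; Δnorth = 10.4 − 4.4 = 6.00.
Bearing = atan2(Δeast, Δnorth) mod 360° = 286.31° ≈ 286°.

286°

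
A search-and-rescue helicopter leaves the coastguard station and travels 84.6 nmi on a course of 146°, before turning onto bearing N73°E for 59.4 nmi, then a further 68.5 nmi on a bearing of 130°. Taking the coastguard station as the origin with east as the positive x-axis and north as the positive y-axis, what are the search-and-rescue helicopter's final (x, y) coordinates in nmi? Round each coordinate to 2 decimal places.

Leg 1 (146°, 84.6 nmi): east 84.6 sin 146° = 47.31, north 84.6 cos 146° = -70.14
Leg 2 (N73°E, 59.4 nmi): east 59.4 sin 73° = 56.80, north 59.4 cos 73° = 17.37
Leg 3 (130°, 68.5 nmi): east 68.5 sin 130° = 52.47, north 68.5 cos 130° = -44.03
Summing: 156.59 nmi east, -96.80 nmi north → (156.59, -96.80).

(156.59, -96.80)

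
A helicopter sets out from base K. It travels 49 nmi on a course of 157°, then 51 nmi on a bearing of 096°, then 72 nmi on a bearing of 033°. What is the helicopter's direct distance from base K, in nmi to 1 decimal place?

Leg 1 (157°, 49 nmi): east 49 sin 157° = 19.15, north 49 cos 157° = -45.10
Leg 2 (096°, 51 nmi): east 51 sin 96° = 50.72, north 51 cos 96° = -5.33
Leg 3 (033°, 72 nmi): east 72 sin 33° = 39.21, north 72 cos 33° = 60.38
Net: 109.08 east, 9.95 north. Distance = √((109.08)² + (9.95)²) = 109.533 nmi.

109.5 nmi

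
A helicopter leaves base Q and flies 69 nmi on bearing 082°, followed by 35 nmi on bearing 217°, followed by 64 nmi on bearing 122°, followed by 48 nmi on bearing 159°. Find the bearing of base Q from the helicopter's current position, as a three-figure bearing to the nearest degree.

309°

Leg 1 (082°, 69 nmi): east 69 sin 82° = 68.33, north 69 cos 82° = 9.60
Leg 2 (217°, 35 nmi): east 35 sin 217° = -21.06, north 35 cos 217° = -27.95
Leg 3 (122°, 64 nmi): east 64 sin 122° = 54.28, north 64 cos 122° = -33.91
Leg 4 (159°, 48 nmi): east 48 sin 159° = 17.20, north 48 cos 159° = -44.81
Net displacement: 118.74 east, -97.08 north. Direction back to start is (-118.74, 97.08): bearing = atan2(-118.74, 97.08) mod 360° = 309.27° ≈ 309°.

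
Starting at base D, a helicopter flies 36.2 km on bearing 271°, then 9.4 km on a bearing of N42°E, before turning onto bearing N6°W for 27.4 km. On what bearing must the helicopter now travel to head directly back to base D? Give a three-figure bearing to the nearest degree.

Leg 1 (271°, 36.2 km): east 36.2 sin 271° = -36.19, north 36.2 cos 271° = 0.63
Leg 2 (N42°E, 9.4 km): east 9.4 sin 42° = 6.29, north 9.4 cos 42° = 6.99
Leg 3 (N6°W, 27.4 km): east 27.4 sin 354° = -2.86, north 27.4 cos 354° = 27.25
Net displacement: -32.77 east, 34.87 north. Direction back to start is (32.77, -34.87): bearing = atan2(32.77, -34.87) mod 360° = 136.78° ≈ 137°.

137°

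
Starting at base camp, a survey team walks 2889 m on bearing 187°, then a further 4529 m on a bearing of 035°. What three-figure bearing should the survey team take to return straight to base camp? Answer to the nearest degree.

249°

Leg 1 (187°, 2889 m): east 2889 sin 187° = -352.08, north 2889 cos 187° = -2867.47
Leg 2 (035°, 4529 m): east 4529 sin 35° = 2597.73, north 4529 cos 35° = 3709.94
Net displacement: 2245.65 east, 842.47 north. Direction back to start is (-2245.65, -842.47): bearing = atan2(-2245.65, -842.47) mod 360° = 249.44° ≈ 249°.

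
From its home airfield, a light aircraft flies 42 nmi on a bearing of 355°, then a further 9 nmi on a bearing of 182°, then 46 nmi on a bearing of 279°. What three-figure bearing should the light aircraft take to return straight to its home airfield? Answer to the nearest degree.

Leg 1 (355°, 42 nmi): east 42 sin 355° = -3.66, north 42 cos 355° = 41.84
Leg 2 (182°, 9 nmi): east 9 sin 182° = -0.31, north 9 cos 182° = -8.99
Leg 3 (279°, 46 nmi): east 46 sin 279° = -45.43, north 46 cos 279° = 7.20
Net displacement: -49.41 east, 40.04 north. Direction back to start is (49.41, -40.04): bearing = atan2(49.41, -40.04) mod 360° = 129.02° ≈ 129°.

129°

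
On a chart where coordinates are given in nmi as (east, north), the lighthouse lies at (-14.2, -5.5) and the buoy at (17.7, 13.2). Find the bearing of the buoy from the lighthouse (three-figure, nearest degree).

060°

Δeast = 17.7 − -14.2 = 31.90; Δnorth = 13.2 − -5.5 = 18.70.
Bearing = atan2(Δeast, Δnorth) mod 360° = 59.62° ≈ 060°.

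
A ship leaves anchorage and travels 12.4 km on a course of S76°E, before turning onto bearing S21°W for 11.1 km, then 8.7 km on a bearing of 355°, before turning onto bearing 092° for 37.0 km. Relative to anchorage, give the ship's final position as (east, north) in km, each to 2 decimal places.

Leg 1 (S76°E, 12.4 km): east 12.4 sin 104° = 12.03, north 12.4 cos 104° = -3.00
Leg 2 (S21°W, 11.1 km): east 11.1 sin 201° = -3.98, north 11.1 cos 201° = -10.36
Leg 3 (355°, 8.7 km): east 8.7 sin 355° = -0.76, north 8.7 cos 355° = 8.67
Leg 4 (092°, 37.0 km): east 37.0 sin 92° = 36.98, north 37.0 cos 92° = -1.29
Summing: 44.27 km east, -5.99 km north → (44.27, -5.99).

(44.27, -5.99)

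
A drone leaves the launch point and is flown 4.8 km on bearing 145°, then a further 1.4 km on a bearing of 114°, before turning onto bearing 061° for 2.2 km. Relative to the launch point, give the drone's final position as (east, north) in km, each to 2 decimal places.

(5.96, -3.43)

Leg 1 (145°, 4.8 km): east 4.8 sin 145° = 2.75, north 4.8 cos 145° = -3.93
Leg 2 (114°, 1.4 km): east 1.4 sin 114° = 1.28, north 1.4 cos 114° = -0.57
Leg 3 (061°, 2.2 km): east 2.2 sin 61° = 1.92, north 2.2 cos 61° = 1.07
Summing: 5.96 km east, -3.43 km north → (5.96, -3.43).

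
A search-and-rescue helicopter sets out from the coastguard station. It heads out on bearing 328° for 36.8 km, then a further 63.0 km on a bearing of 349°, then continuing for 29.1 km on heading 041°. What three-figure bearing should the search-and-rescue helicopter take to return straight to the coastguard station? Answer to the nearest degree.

174°

Leg 1 (328°, 36.8 km): east 36.8 sin 328° = -19.50, north 36.8 cos 328° = 31.21
Leg 2 (349°, 63.0 km): east 63.0 sin 349° = -12.02, north 63.0 cos 349° = 61.84
Leg 3 (041°, 29.1 km): east 29.1 sin 41° = 19.09, north 29.1 cos 41° = 21.96
Net displacement: -12.43 east, 115.01 north. Direction back to start is (12.43, -115.01): bearing = atan2(12.43, -115.01) mod 360° = 173.83° ≈ 174°.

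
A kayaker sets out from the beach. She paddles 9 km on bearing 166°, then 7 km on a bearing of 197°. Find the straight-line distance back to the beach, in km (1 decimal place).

Leg 1 (166°, 9 km): east 9 sin 166° = 2.18, north 9 cos 166° = -8.73
Leg 2 (197°, 7 km): east 7 sin 197° = -2.05, north 7 cos 197° = -6.69
Net: 0.13 east, -15.43 north. Distance = √((0.13)² + (-15.43)²) = 15.427 km.

15.4 km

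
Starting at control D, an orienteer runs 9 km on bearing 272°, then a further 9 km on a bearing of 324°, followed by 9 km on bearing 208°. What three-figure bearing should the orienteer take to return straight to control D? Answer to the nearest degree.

089°

Leg 1 (272°, 9 km): east 9 sin 272° = -8.99, north 9 cos 272° = 0.31
Leg 2 (324°, 9 km): east 9 sin 324° = -5.29, north 9 cos 324° = 7.28
Leg 3 (208°, 9 km): east 9 sin 208° = -4.23, north 9 cos 208° = -7.95
Net displacement: -18.51 east, -0.35 north. Direction back to start is (18.51, 0.35): bearing = atan2(18.51, 0.35) mod 360° = 88.91° ≈ 089°.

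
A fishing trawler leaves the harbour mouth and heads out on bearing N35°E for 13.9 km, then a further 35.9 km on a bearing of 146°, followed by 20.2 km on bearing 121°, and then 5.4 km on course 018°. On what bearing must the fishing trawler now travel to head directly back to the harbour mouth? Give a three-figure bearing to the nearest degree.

297°

Leg 1 (N35°E, 13.9 km): east 13.9 sin 35° = 7.97, north 13.9 cos 35° = 11.39
Leg 2 (146°, 35.9 km): east 35.9 sin 146° = 20.08, north 35.9 cos 146° = -29.76
Leg 3 (121°, 20.2 km): east 20.2 sin 121° = 17.31, north 20.2 cos 121° = -10.40
Leg 4 (018°, 5.4 km): east 5.4 sin 18° = 1.67, north 5.4 cos 18° = 5.14
Net displacement: 47.03 east, -23.64 north. Direction back to start is (-47.03, 23.64): bearing = atan2(-47.03, 23.64) mod 360° = 296.69° ≈ 297°.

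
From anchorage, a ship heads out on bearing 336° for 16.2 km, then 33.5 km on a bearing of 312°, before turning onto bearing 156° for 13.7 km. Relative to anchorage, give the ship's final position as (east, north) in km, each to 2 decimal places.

(-25.91, 24.70)

Leg 1 (336°, 16.2 km): east 16.2 sin 336° = -6.59, north 16.2 cos 336° = 14.80
Leg 2 (312°, 33.5 km): east 33.5 sin 312° = -24.90, north 33.5 cos 312° = 22.42
Leg 3 (156°, 13.7 km): east 13.7 sin 156° = 5.57, north 13.7 cos 156° = -12.52
Summing: -25.91 km east, 24.70 km north → (-25.91, 24.70).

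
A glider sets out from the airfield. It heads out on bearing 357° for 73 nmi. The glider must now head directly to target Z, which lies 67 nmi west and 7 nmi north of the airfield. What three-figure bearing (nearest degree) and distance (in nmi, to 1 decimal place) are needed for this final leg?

224°, 91.3 nmi

Leg 1 (357°, 73 nmi): east 73 sin 357° = -3.82, north 73 cos 357° = 72.90
Current position: (-3.82, 72.90). Target: (-67, 7). Remaining: Δeast = -63.18, Δnorth = -65.90.
Bearing = atan2(-63.18, -65.90) mod 360° = 223.79°; distance = √((-63.18)² + (-65.90)²) = 91.293 nmi.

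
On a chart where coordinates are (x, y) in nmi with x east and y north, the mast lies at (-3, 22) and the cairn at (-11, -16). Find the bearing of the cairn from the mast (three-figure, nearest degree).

Δeast = -11 − -3 = -8.00; Δnorth = -16 − 22 = -38.00.
Bearing = atan2(Δeast, Δnorth) mod 360° = 191.89° ≈ 192°.

192°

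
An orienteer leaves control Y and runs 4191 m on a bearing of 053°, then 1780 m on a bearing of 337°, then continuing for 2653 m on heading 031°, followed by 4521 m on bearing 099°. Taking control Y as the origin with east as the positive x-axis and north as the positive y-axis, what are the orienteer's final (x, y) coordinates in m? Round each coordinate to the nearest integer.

(8483, 5728)

Leg 1 (053°, 4191 m): east 4191 sin 53° = 3347.08, north 4191 cos 53° = 2522.21
Leg 2 (337°, 1780 m): east 1780 sin 337° = -695.50, north 1780 cos 337° = 1638.50
Leg 3 (031°, 2653 m): east 2653 sin 31° = 1366.40, north 2653 cos 31° = 2274.06
Leg 4 (099°, 4521 m): east 4521 sin 99° = 4465.34, north 4521 cos 99° = -707.24
Summing: 8483.32 m east, 5727.53 m north → (8483, 5728).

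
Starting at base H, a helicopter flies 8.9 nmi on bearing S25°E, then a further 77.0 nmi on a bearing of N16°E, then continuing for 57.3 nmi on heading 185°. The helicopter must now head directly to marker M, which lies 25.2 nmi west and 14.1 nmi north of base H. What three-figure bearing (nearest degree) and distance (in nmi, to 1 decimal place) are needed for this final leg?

277°, 45.5 nmi

Leg 1 (S25°E, 8.9 nmi): east 8.9 sin 155° = 3.76, north 8.9 cos 155° = -8.07
Leg 2 (N16°E, 77.0 nmi): east 77.0 sin 16° = 21.22, north 77.0 cos 16° = 74.02
Leg 3 (185°, 57.3 nmi): east 57.3 sin 185° = -4.99, north 57.3 cos 185° = -57.08
Current position: (19.99, 8.87). Target: (-25.2, 14.1). Remaining: Δeast = -45.19, Δnorth = 5.23.
Bearing = atan2(-45.19, 5.23) mod 360° = 276.60°; distance = √((-45.19)² + (5.23)²) = 45.493 nmi.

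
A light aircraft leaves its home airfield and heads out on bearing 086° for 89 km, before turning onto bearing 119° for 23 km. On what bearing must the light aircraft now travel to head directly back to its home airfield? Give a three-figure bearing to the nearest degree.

273°

Leg 1 (086°, 89 km): east 89 sin 86° = 88.78, north 89 cos 86° = 6.21
Leg 2 (119°, 23 km): east 23 sin 119° = 20.12, north 23 cos 119° = -11.15
Net displacement: 108.90 east, -4.94 north. Direction back to start is (-108.90, 4.94): bearing = atan2(-108.90, 4.94) mod 360° = 272.60° ≈ 273°.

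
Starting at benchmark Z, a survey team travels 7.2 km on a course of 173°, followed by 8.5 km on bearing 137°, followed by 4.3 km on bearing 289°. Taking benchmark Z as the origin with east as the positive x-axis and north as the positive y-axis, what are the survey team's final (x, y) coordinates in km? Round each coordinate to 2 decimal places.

(2.61, -11.96)

Leg 1 (173°, 7.2 km): east 7.2 sin 173° = 0.88, north 7.2 cos 173° = -7.15
Leg 2 (137°, 8.5 km): east 8.5 sin 137° = 5.80, north 8.5 cos 137° = -6.22
Leg 3 (289°, 4.3 km): east 4.3 sin 289° = -4.07, north 4.3 cos 289° = 1.40
Summing: 2.61 km east, -11.96 km north → (2.61, -11.96).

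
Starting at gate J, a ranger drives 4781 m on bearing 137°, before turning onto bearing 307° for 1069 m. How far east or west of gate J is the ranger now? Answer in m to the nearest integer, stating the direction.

Leg 1 (137°, 4781 m): east 4781 sin 137° = 3260.63, north 4781 cos 137° = -3496.60
Leg 2 (307°, 1069 m): east 1069 sin 307° = -853.74, north 1069 cos 307° = 643.34
Net east component: 2406.89 m.

2407 m east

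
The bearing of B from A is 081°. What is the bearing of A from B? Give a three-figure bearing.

Back-bearing = 081° + 180° = 261°.

261°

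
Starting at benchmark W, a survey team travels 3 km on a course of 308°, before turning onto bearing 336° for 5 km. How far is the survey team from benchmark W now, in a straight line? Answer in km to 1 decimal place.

7.8 km

Leg 1 (308°, 3 km): east 3 sin 308° = -2.36, north 3 cos 308° = 1.85
Leg 2 (336°, 5 km): east 5 sin 336° = -2.03, north 5 cos 336° = 4.57
Net: -4.40 east, 6.41 north. Distance = √((-4.40)² + (6.41)²) = 7.777 km.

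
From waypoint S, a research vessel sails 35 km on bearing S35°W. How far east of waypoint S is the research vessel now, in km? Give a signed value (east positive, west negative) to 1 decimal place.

Leg 1 (S35°W, 35 km): east 35 sin 215° = -20.08, north 35 cos 215° = -28.67
Net east component: -20.08 km.

-20.1 km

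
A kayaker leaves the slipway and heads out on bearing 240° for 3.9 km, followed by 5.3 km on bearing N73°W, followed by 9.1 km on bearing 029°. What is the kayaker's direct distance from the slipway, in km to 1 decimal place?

8.6 km

Leg 1 (240°, 3.9 km): east 3.9 sin 240° = -3.38, north 3.9 cos 240° = -1.95
Leg 2 (N73°W, 5.3 km): east 5.3 sin 287° = -5.07, north 5.3 cos 287° = 1.55
Leg 3 (029°, 9.1 km): east 9.1 sin 29° = 4.41, north 9.1 cos 29° = 7.96
Net: -4.03 east, 7.56 north. Distance = √((-4.03)² + (7.56)²) = 8.568 km.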